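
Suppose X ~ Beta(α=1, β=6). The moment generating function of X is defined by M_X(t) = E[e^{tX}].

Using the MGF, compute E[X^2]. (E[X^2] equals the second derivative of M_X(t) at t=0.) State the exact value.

M_X(t) = ₁F₁(1; 7; t)
M′(t) = ₁F₁(2; 8; t)/7
M′′(t) = ₁F₁(3; 9; t)/28

E[X^2] = M′′(0) = 1/28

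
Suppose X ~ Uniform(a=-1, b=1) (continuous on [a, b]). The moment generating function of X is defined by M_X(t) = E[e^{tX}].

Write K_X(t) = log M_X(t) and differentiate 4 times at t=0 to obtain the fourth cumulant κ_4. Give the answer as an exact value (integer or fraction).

κ_4 = K^(4)(0) = -2/15

M_X(t) = (e^(t) - e^(-t))/(2*t)
K_X(t) = log M_X(t) = -log(t) + log(e^(t) - e^(-t)) - log(2)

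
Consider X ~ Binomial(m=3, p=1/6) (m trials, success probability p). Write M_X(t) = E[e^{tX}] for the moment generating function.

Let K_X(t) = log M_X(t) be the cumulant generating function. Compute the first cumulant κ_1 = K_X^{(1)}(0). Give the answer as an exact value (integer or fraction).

M_X(t) = (e^(t)/6 + 5/6)^3
K_X(t) = log M_X(t) = 3*log(e^(t)/6 + 5/6)
dK/dt = 3*e^(t)/(e^(t) + 5)

κ_1 = dK/dt |_{t=0} = 1/2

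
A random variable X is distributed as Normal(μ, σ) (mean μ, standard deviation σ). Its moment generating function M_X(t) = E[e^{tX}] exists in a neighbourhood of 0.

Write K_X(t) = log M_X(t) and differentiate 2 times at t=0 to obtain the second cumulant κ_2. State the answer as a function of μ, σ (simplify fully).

κ_2 = D^2[K](0) = σ^2

M_X(t) = e^(μ*t + σ^2*t^2/2)
K_X(t) = log M_X(t) = μ*t + σ^2*t^2/2
D^2[K](t) = σ^2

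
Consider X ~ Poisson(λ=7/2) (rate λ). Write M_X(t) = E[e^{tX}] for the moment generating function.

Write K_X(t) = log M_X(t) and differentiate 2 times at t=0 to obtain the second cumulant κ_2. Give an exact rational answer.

κ_2 = K^(2)(0) = 7/2

M_X(t) = e^(7*e^(t)/2 - 7/2)
K_X(t) = log M_X(t) = 7*e^(t)/2 - 7/2
K^(2)(t) = 7*e^(t)/2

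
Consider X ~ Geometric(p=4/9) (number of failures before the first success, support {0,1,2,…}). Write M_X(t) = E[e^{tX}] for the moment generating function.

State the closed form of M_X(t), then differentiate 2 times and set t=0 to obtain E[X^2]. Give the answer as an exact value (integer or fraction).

M_X(t) = 4/(9*(1 - 5*e^(t)/9))
M^(2)(t) = (-100*e^(2*t) - 180*e^(t))/(125*e^(3*t) - 675*e^(2*t) + 1215*e^(t) - 729)

E[X^2] = M^(2)(0) = 35/8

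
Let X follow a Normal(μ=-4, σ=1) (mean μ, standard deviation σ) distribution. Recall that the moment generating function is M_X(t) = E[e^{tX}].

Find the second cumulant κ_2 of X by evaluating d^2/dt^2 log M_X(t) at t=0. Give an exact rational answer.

κ_2 = d^2K/dt^2 |_{t=0} = 1

M_X(t) = e^(t^2/2 - 4*t)
K_X(t) = log M_X(t) = t^2/2 - 4*t
dK/dt = t - 4
d^2K/dt^2 = 1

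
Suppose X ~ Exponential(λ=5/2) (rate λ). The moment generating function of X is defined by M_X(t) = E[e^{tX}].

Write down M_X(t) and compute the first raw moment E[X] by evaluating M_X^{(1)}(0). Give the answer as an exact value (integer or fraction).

E[X] = dM/dt |_{t=0} = 2/5

M_X(t) = 5/(2*(5/2 - t))
dM/dt = 10/(4*t^2 - 20*t + 25)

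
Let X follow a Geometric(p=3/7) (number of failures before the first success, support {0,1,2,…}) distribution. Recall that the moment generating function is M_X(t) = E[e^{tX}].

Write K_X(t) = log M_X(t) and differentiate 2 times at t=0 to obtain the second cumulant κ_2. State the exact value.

M_X(t) = 3/(7*(1 - 4*e^(t)/7))
K_X(t) = log M_X(t) = -log(1 - 4*e^(t)/7) - log(7) + log(3)
D^2[K](t) = 28*e^(t)/(16*e^(2*t) - 56*e^(t) + 49)

κ_2 = D^2[K](0) = 28/9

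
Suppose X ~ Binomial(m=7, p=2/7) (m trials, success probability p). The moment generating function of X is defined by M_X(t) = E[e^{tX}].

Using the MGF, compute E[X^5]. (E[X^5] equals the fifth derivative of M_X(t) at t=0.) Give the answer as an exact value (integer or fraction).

M_X(t) = (2*e^(t)/7 + 5/7)^7

E[X^5] = D^5[M](0) = 568202/2401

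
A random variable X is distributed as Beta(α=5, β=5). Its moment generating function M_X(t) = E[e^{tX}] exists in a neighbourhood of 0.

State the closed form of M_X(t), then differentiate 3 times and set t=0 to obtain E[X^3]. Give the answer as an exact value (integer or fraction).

E[X^3] = M^(3)(0) = 7/44

M_X(t) = ₁F₁(5; 10; t)
M^(3)(t) = 7*₁F₁(8; 13; t)/44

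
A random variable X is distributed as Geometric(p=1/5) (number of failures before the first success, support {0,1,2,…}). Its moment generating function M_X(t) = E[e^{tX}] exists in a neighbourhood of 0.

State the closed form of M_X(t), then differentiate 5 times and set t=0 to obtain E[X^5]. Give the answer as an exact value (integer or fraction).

E[X^5] = M′′′′′(0) = 194404

M_X(t) = 1/(5*(1 - 4*e^(t)/5))
M′(t) = 4*e^(t)/(16*e^(2*t) - 40*e^(t) + 25)
M′′(t) = (-16*e^(2*t) - 20*e^(t))/(64*e^(3*t) - 240*e^(2*t) + 300*e^(t) - 125)
M′′′(t) = (64*e^(3*t) + 320*e^(2*t) + 100*e^(t))/(256*e^(4*t) - 1280*e^(3*t) + 2400*e^(2*t) - 2000*e^(t) + 625)
M′′′′(t) = (-256*e^(4*t) - 3520*e^(3*t) - 4400*e^(2*t) - 500*e^(t))/(1024*e^(5*t) - 6400*e^(4*t) + 16000*e^(3*t) - 20000*e^(2*t) + 12500*e^(t) - 3125)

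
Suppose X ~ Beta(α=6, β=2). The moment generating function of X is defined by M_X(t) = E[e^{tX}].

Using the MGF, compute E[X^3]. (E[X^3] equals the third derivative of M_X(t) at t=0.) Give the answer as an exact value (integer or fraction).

M_X(t) = ₁F₁(6; 8; t)
M^(3)(t) = 7*₁F₁(9; 11; t)/15

E[X^3] = M^(3)(0) = 7/15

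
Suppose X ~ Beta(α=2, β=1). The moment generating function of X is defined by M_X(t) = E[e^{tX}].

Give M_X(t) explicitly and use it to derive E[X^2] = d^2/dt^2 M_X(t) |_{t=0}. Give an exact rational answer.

E[X^2] = d^2M/dt^2 |_{t=0} = 1/2

M_X(t) = ₁F₁(2; 3; t)
dM/dt = 2*₁F₁(3; 4; t)/3
d^2M/dt^2 = ₁F₁(4; 5; t)/2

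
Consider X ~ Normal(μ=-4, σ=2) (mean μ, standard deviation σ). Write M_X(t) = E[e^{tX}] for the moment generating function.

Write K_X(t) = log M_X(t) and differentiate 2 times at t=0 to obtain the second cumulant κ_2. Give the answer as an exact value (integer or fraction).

κ_2 = K^(2)(0) = 4

M_X(t) = e^(2*t^2 - 4*t)
K_X(t) = log M_X(t) = 2*t^2 - 4*t
K^(2)(t) = 4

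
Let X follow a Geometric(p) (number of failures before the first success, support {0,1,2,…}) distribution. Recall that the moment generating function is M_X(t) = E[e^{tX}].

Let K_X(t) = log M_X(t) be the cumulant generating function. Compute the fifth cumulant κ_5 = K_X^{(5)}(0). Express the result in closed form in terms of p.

κ_5 = K^(5)(0) = (p^4 - 15*p^3 + 50*p^2 - 60*p + 24)/p^5

M_X(t) = p/(-(1 - p)*e^(t) + 1)
K_X(t) = log M_X(t) = log(p) - log(-(1 - p)*e^(t) + 1)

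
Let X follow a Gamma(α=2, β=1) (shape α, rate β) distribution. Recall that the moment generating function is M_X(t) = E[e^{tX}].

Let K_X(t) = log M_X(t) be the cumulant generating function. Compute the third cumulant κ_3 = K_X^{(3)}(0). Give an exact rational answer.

κ_3 = K^(3)(0) = 4

M_X(t) = (1 - t)^(-2)
K_X(t) = log M_X(t) = -2*log(1 - t)
K^(3)(t) = -4/(t^3 - 3*t^2 + 3*t - 1)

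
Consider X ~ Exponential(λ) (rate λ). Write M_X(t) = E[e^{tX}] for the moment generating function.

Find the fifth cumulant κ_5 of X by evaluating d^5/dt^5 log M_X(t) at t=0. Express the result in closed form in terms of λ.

κ_5 = d^5K/dt^5 |_{t=0} = 24/λ^5

M_X(t) = λ/(λ - t)
K_X(t) = log M_X(t) = log(λ) - log(λ - t)
dK/dt = -1/(-λ + t)
d^2K/dt^2 = 1/(λ^2 - 2*λ*t + t^2)
d^3K/dt^3 = -2/(-λ^3 + 3*λ^2*t - 3*λ*t^2 + t^3)
d^4K/dt^4 = 6/(λ^4 - 4*λ^3*t + 6*λ^2*t^2 - 4*λ*t^3 + t^4)
d^5K/dt^5 = -24/(-λ^5 + 5*λ^4*t - 10*λ^3*t^2 + 10*λ^2*t^3 - 5*λ*t^4 + t^5)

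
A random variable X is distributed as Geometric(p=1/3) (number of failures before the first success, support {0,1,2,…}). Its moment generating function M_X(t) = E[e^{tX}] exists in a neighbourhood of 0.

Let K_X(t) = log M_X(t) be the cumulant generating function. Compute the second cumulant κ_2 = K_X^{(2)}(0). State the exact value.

κ_2 = K^(2)(0) = 6

M_X(t) = 1/(3*(1 - 2*e^(t)/3))
K_X(t) = log M_X(t) = -log(1 - 2*e^(t)/3) - log(3)
K^(2)(t) = 6*e^(t)/(4*e^(2*t) - 12*e^(t) + 9)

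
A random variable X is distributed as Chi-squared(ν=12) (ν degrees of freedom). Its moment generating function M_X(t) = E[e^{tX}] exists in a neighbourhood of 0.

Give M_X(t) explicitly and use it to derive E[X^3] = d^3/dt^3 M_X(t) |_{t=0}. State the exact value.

E[X^3] = M′′′(0) = 2688

M_X(t) = (1 - 2*t)^(-6)
M′(t) = -12/(128*t^7 - 448*t^6 + 672*t^5 - 560*t^4 + 280*t^3 - 84*t^2 + 14*t - 1)
M′′(t) = 168/(256*t^8 - 1024*t^7 + 1792*t^6 - 1792*t^5 + 1120*t^4 - 448*t^3 + 112*t^2 - 16*t + 1)
M′′′(t) = -2688/(512*t^9 - 2304*t^8 + 4608*t^7 - 5376*t^6 + 4032*t^5 - 2016*t^4 + 672*t^3 - 144*t^2 + 18*t - 1)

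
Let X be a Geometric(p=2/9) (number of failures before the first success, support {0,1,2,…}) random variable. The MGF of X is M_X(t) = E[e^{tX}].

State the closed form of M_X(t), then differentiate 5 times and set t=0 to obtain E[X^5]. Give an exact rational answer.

E[X^5] = M′′′′′(0) = 211687/2

M_X(t) = 2/(9*(1 - 7*e^(t)/9))
M′(t) = 14*e^(t)/(49*e^(2*t) - 126*e^(t) + 81)
M′′(t) = (-98*e^(2*t) - 126*e^(t))/(343*e^(3*t) - 1323*e^(2*t) + 1701*e^(t) - 729)
M′′′(t) = (686*e^(3*t) + 3528*e^(2*t) + 1134*e^(t))/(2401*e^(4*t) - 12348*e^(3*t) + 23814*e^(2*t) - 20412*e^(t) + 6561)
M′′′′(t) = (-4802*e^(4*t) - 67914*e^(3*t) - 87318*e^(2*t) - 10206*e^(t))/(16807*e^(5*t) - 108045*e^(4*t) + 277830*e^(3*t) - 357210*e^(2*t) + 229635*e^(t) - 59049)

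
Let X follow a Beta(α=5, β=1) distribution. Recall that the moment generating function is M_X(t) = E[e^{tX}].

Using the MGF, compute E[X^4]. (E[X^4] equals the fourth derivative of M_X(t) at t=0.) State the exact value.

E[X^4] = D^4[M](0) = 5/9

M_X(t) = ₁F₁(5; 6; t)
D^4[M](t) = 5*₁F₁(9; 10; t)/9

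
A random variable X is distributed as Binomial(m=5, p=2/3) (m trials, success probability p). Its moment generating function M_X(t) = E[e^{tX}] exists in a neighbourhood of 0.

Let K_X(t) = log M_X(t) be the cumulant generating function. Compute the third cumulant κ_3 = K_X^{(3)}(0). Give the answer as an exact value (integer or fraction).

κ_3 = K^(3)(0) = -10/27

M_X(t) = (2*e^(t)/3 + 1/3)^5
K_X(t) = log M_X(t) = 5*log(2*e^(t)/3 + 1/3)
K^(3)(t) = (-20*e^(2*t) + 10*e^(t))/(8*e^(3*t) + 12*e^(2*t) + 6*e^(t) + 1)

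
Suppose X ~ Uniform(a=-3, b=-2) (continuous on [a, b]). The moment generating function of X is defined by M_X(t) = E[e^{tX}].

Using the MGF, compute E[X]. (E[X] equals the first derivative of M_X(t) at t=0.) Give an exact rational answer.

M_X(t) = (e^(-2*t) - e^(-3*t))/t
dM/dt = (-2*t*e^(t) + 3*t - e^(t) + 1)*e^(-3*t)/t^2

E[X] = dM/dt |_{t=0} = -5/2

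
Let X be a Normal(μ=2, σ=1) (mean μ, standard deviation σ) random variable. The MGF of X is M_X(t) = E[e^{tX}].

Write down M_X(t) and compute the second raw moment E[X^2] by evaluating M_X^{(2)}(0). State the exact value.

M_X(t) = e^(t^2/2 + 2*t)
M′(t) = t*e^(2*t)*e^(t^2/2) + 2*e^(2*t)*e^(t^2/2)
M′′(t) = t^2*e^(2*t)*e^(t^2/2) + 4*t*e^(2*t)*e^(t^2/2) + 5*e^(2*t)*e^(t^2/2)

E[X^2] = M′′(0) = 5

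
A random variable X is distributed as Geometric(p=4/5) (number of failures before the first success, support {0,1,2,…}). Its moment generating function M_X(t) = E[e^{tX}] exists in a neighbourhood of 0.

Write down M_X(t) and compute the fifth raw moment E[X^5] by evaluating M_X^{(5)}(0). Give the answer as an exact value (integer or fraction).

E[X^5] = M^(5)(0) = 707/128

M_X(t) = 4/(5*(1 - e^(t)/5))
M^(5)(t) = (4*e^(5*t) + 520*e^(4*t) + 6600*e^(3*t) + 13000*e^(2*t) + 2500*e^(t))/(e^(6*t) - 30*e^(5*t) + 375*e^(4*t) - 2500*e^(3*t) + 9375*e^(2*t) - 18750*e^(t) + 15625)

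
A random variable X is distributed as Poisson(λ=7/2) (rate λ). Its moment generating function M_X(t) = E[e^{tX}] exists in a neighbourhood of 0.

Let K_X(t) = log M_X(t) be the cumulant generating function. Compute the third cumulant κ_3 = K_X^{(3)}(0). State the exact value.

κ_3 = D^3[K](0) = 7/2

M_X(t) = e^(7*e^(t)/2 - 7/2)
K_X(t) = log M_X(t) = 7*e^(t)/2 - 7/2
D^3[K](t) = 7*e^(t)/2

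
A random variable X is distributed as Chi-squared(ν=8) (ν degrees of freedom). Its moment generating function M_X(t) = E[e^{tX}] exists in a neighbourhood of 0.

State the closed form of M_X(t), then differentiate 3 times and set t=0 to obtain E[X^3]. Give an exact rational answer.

E[X^3] = M^(3)(0) = 960

M_X(t) = (1 - 2*t)^(-4)
M^(3)(t) = -960/(128*t^7 - 448*t^6 + 672*t^5 - 560*t^4 + 280*t^3 - 84*t^2 + 14*t - 1)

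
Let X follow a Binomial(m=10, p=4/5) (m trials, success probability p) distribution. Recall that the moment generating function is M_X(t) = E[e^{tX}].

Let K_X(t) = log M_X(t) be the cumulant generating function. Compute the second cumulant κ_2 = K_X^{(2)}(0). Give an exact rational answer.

κ_2 = K′′(0) = 8/5

M_X(t) = (4*e^(t)/5 + 1/5)^10
K_X(t) = log M_X(t) = 10*log(4*e^(t)/5 + 1/5)
K′(t) = 40*e^(t)/(4*e^(t) + 1)
K′′(t) = 40*e^(t)/(16*e^(2*t) + 8*e^(t) + 1)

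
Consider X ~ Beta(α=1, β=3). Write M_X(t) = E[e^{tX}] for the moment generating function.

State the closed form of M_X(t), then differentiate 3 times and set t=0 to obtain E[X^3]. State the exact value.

E[X^3] = d^3M/dt^3 |_{t=0} = 1/20

M_X(t) = ₁F₁(1; 4; t)
dM/dt = ₁F₁(2; 5; t)/4
d^2M/dt^2 = ₁F₁(3; 6; t)/10
d^3M/dt^3 = ₁F₁(4; 7; t)/20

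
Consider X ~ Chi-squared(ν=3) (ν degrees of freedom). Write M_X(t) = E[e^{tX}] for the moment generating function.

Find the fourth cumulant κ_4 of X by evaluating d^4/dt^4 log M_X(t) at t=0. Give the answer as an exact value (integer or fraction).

κ_4 = K′′′′(0) = 144

M_X(t) = (1 - 2*t)^(-3/2)
K_X(t) = log M_X(t) = -3*log(1 - 2*t)/2
K′(t) = -3/(2*t - 1)
K′′(t) = 6/(4*t^2 - 4*t + 1)
K′′′(t) = -24/(8*t^3 - 12*t^2 + 6*t - 1)
K′′′′(t) = 144/(16*t^4 - 32*t^3 + 24*t^2 - 8*t + 1)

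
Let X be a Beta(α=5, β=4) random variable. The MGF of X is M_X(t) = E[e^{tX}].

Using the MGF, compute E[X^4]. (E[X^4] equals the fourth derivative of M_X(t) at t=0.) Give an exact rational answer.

M_X(t) = ₁F₁(5; 9; t)
M′(t) = 5*₁F₁(6; 10; t)/9
M′′(t) = ₁F₁(7; 11; t)/3
M′′′(t) = 7*₁F₁(8; 12; t)/33
M′′′′(t) = 14*₁F₁(9; 13; t)/99

E[X^4] = M′′′′(0) = 14/99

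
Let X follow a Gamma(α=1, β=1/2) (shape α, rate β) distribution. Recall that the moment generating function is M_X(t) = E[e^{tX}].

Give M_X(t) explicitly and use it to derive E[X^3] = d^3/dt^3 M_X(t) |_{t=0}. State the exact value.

M_X(t) = 1/(2*(1/2 - t))
M′(t) = 2/(4*t^2 - 4*t + 1)
M′′(t) = -8/(8*t^3 - 12*t^2 + 6*t - 1)
M′′′(t) = 48/(16*t^4 - 32*t^3 + 24*t^2 - 8*t + 1)

E[X^3] = M′′′(0) = 48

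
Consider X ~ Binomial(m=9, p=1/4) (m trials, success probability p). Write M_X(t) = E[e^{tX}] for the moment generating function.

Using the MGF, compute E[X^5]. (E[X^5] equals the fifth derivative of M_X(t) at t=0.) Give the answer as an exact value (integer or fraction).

E[X^5] = d^5M/dt^5 |_{t=0} = 25569/64

M_X(t) = (e^(t)/4 + 3/4)^9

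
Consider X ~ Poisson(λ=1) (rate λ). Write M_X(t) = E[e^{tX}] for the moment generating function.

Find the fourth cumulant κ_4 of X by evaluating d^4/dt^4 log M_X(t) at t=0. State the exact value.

M_X(t) = e^(e^(t) - 1)
K_X(t) = log M_X(t) = e^(t) - 1
K′(t) = e^(t)
K′′(t) = e^(t)
K′′′(t) = e^(t)
K′′′′(t) = e^(t)

κ_4 = K′′′′(0) = 1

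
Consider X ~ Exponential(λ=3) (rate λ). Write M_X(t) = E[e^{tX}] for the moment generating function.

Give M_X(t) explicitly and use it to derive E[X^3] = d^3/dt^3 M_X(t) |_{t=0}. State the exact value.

E[X^3] = d^3M/dt^3 |_{t=0} = 2/9

M_X(t) = 3/(3 - t)
dM/dt = 3/(t^2 - 6*t + 9)
d^2M/dt^2 = -6/(t^3 - 9*t^2 + 27*t - 27)
d^3M/dt^3 = 18/(t^4 - 12*t^3 + 54*t^2 - 108*t + 81)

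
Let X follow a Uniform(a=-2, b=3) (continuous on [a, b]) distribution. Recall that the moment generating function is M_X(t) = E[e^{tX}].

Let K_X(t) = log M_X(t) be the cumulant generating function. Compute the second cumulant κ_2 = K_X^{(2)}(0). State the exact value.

M_X(t) = (e^(3*t) - e^(-2*t))/(5*t)
K_X(t) = log M_X(t) = -log(t) + log(e^(3*t) - e^(-2*t)) - log(5)
dK/dt = (3*t*e^(5*t) + 2*t - e^(5*t) + 1)/(t*e^(5*t) - t)
d^2K/dt^2 = (-25*t^2*e^(5*t) + e^(10*t) - 2*e^(5*t) + 1)/(t^2*e^(10*t) - 2*t^2*e^(5*t) + t^2)

κ_2 = d^2K/dt^2 |_{t=0} = 25/12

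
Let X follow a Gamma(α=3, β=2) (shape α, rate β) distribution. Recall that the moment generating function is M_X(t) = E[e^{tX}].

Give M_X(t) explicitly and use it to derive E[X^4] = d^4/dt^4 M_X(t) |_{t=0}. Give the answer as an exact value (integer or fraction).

M_X(t) = 8/(2 - t)^3
D^4[M](t) = -2880/(t^7 - 14*t^6 + 84*t^5 - 280*t^4 + 560*t^3 - 672*t^2 + 448*t - 128)

E[X^4] = D^4[M](0) = 45/2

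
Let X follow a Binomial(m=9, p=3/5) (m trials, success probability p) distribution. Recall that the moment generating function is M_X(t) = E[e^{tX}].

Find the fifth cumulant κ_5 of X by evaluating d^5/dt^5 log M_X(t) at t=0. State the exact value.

κ_5 = K′′′′′(0) = 2538/3125

M_X(t) = (3*e^(t)/5 + 2/5)^9
K_X(t) = log M_X(t) = 9*log(3*e^(t)/5 + 2/5)
K′(t) = 27*e^(t)/(3*e^(t) + 2)
K′′(t) = 54*e^(t)/(9*e^(2*t) + 12*e^(t) + 4)
K′′′(t) = (-162*e^(2*t) + 108*e^(t))/(27*e^(3*t) + 54*e^(2*t) + 36*e^(t) + 8)
K′′′′(t) = (486*e^(3*t) - 1296*e^(2*t) + 216*e^(t))/(81*e^(4*t) + 216*e^(3*t) + 216*e^(2*t) + 96*e^(t) + 16)
K′′′′′(t) = (-1458*e^(4*t) + 10692*e^(3*t) - 7128*e^(2*t) + 432*e^(t))/(243*e^(5*t) + 810*e^(4*t) + 1080*e^(3*t) + 720*e^(2*t) + 240*e^(t) + 32)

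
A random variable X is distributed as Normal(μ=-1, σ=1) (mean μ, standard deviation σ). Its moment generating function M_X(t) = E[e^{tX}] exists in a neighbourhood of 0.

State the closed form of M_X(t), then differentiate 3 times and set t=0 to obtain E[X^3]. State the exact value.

M_X(t) = e^(t^2/2 - t)
M′(t) = t*e^(-t)*e^(t^2/2) - e^(-t)*e^(t^2/2)
M′′(t) = (t^2*e^(t^2/2) - 2*t*e^(t^2/2) + 2*e^(t^2/2))*e^(-t)
M′′′(t) = (t^3*e^(t^2/2) - 3*t^2*e^(t^2/2) + 6*t*e^(t^2/2) - 4*e^(t^2/2))*e^(-t)

E[X^3] = M′′′(0) = -4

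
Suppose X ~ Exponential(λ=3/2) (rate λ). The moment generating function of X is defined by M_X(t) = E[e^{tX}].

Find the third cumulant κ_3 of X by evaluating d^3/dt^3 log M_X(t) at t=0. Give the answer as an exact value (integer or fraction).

M_X(t) = 3/(2*(3/2 - t))
K_X(t) = log M_X(t) = -log(3/2 - t) - log(2) + log(3)
K′(t) = -2/(2*t - 3)
K′′(t) = 4/(4*t^2 - 12*t + 9)
K′′′(t) = -16/(8*t^3 - 36*t^2 + 54*t - 27)

κ_3 = K′′′(0) = 16/27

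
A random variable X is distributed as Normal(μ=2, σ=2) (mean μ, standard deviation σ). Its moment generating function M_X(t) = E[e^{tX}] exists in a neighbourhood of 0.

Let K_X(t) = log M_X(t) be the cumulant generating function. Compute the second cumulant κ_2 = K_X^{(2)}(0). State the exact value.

κ_2 = K^(2)(0) = 4

M_X(t) = e^(2*t^2 + 2*t)
K_X(t) = log M_X(t) = 2*t^2 + 2*t
K^(2)(t) = 4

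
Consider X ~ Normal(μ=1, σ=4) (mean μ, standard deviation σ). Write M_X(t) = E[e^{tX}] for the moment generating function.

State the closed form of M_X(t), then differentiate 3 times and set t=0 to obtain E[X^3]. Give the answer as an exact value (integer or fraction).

E[X^3] = d^3M/dt^3 |_{t=0} = 49

M_X(t) = e^(8*t^2 + t)
dM/dt = 16*t*e^(t)*e^(8*t^2) + e^(t)*e^(8*t^2)
d^2M/dt^2 = 256*t^2*e^(t)*e^(8*t^2) + 32*t*e^(t)*e^(8*t^2) + 17*e^(t)*e^(8*t^2)
d^3M/dt^3 = 4096*t^3*e^(t)*e^(8*t^2) + 768*t^2*e^(t)*e^(8*t^2) + 816*t*e^(t)*e^(8*t^2) + 49*e^(t)*e^(8*t^2)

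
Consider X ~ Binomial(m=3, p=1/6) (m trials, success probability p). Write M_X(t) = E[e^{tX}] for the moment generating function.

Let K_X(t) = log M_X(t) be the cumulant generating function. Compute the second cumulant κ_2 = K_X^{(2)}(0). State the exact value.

M_X(t) = (e^(t)/6 + 5/6)^3
K_X(t) = log M_X(t) = 3*log(e^(t)/6 + 5/6)
dK/dt = 3*e^(t)/(e^(t) + 5)
d^2K/dt^2 = 15*e^(t)/(e^(2*t) + 10*e^(t) + 25)

κ_2 = d^2K/dt^2 |_{t=0} = 5/12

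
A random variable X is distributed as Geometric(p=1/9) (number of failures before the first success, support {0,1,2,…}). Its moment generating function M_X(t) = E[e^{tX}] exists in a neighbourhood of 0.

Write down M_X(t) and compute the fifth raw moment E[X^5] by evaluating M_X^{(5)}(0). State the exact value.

M_X(t) = 1/(9*(1 - 8*e^(t)/9))
dM/dt = 8*e^(t)/(64*e^(2*t) - 144*e^(t) + 81)
d^2M/dt^2 = (-64*e^(2*t) - 72*e^(t))/(512*e^(3*t) - 1728*e^(2*t) + 1944*e^(t) - 729)
d^3M/dt^3 = (512*e^(3*t) + 2304*e^(2*t) + 648*e^(t))/(4096*e^(4*t) - 18432*e^(3*t) + 31104*e^(2*t) - 23328*e^(t) + 6561)
d^4M/dt^4 = (-4096*e^(4*t) - 50688*e^(3*t) - 57024*e^(2*t) - 5832*e^(t))/(32768*e^(5*t) - 184320*e^(4*t) + 414720*e^(3*t) - 466560*e^(2*t) + 262440*e^(t) - 59049)

E[X^5] = d^5M/dt^5 |_{t=0} = 4993928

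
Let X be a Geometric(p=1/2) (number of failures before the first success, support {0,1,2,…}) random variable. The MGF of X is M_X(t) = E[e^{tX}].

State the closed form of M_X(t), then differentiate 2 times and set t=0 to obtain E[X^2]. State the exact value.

M_X(t) = 1/(2*(1 - e^(t)/2))
M′(t) = e^(t)/(e^(2*t) - 4*e^(t) + 4)
M′′(t) = (-e^(2*t) - 2*e^(t))/(e^(3*t) - 6*e^(2*t) + 12*e^(t) - 8)

E[X^2] = M′′(0) = 3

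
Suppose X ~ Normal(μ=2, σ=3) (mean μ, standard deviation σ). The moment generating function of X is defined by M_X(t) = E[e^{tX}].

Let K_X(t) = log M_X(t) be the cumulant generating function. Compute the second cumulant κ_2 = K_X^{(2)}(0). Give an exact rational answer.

M_X(t) = e^(9*t^2/2 + 2*t)
K_X(t) = log M_X(t) = 9*t^2/2 + 2*t
dK/dt = 9*t + 2
d^2K/dt^2 = 9

κ_2 = d^2K/dt^2 |_{t=0} = 9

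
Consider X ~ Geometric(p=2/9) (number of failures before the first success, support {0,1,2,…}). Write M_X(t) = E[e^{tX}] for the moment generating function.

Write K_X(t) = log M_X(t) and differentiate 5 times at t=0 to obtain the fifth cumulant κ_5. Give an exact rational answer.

κ_5 = D^5[K](0) = 23940

M_X(t) = 2/(9*(1 - 7*e^(t)/9))
K_X(t) = log M_X(t) = -log(1 - 7*e^(t)/9) - 2*log(3) + log(2)
D^5[K](t) = (-21609*e^(4*t) - 305613*e^(3*t) - 392931*e^(2*t) - 45927*e^(t))/(16807*e^(5*t) - 108045*e^(4*t) + 277830*e^(3*t) - 357210*e^(2*t) + 229635*e^(t) - 59049)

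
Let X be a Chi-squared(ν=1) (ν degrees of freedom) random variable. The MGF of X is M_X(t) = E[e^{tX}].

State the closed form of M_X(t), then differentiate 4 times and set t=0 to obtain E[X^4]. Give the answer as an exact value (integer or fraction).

M_X(t) = 1/√(1 - 2*t)
M^(4)(t) = 105/(16*t^4*√(1 - 2*t) - 32*t^3*√(1 - 2*t) + 24*t^2*√(1 - 2*t) - 8*t*√(1 - 2*t) + √(1 - 2*t))

E[X^4] = M^(4)(0) = 105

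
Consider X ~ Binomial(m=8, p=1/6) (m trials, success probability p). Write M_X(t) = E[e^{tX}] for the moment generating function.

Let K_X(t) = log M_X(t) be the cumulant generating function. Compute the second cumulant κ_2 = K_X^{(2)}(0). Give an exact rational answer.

M_X(t) = (e^(t)/6 + 5/6)^8
K_X(t) = log M_X(t) = 8*log(e^(t)/6 + 5/6)
dK/dt = 8*e^(t)/(e^(t) + 5)
d^2K/dt^2 = 40*e^(t)/(e^(2*t) + 10*e^(t) + 25)

κ_2 = d^2K/dt^2 |_{t=0} = 10/9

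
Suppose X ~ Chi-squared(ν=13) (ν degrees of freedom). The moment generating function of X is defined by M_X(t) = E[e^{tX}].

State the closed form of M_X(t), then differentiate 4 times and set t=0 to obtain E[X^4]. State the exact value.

E[X^4] = D^4[M](0) = 62985

M_X(t) = (1 - 2*t)^(-13/2)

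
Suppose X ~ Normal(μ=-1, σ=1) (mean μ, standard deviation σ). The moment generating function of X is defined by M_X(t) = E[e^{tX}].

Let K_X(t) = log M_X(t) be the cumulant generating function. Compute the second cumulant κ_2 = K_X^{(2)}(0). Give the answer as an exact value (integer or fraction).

κ_2 = K^(2)(0) = 1

M_X(t) = e^(t^2/2 - t)
K_X(t) = log M_X(t) = t^2/2 - t
K^(2)(t) = 1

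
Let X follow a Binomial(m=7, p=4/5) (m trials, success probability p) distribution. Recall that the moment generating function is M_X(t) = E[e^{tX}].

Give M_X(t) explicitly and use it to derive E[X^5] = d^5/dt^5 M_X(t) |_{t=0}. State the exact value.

M_X(t) = (4*e^(t)/5 + 1/5)^7
M^(5)(t) = 275365888*e^(7*t)/78125 + 222953472*e^(6*t)/78125 + 21504*e^(5*t)/25 + 1835008*e^(4*t)/15625 + 108864*e^(3*t)/15625 + 10752*e^(2*t)/78125 + 28*e^(t)/78125

E[X^5] = M^(5)(0) = 4601996/625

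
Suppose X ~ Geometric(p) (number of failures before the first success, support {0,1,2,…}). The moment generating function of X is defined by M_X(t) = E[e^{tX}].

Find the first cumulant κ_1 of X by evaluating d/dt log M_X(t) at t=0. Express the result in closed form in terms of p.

M_X(t) = p/(-(1 - p)*e^(t) + 1)
K_X(t) = log M_X(t) = log(p) - log(-(1 - p)*e^(t) + 1)
K′(t) = (-p*e^(t) + e^(t))/(p*e^(t) - e^(t) + 1)

κ_1 = K′(0) = (1 - p)/p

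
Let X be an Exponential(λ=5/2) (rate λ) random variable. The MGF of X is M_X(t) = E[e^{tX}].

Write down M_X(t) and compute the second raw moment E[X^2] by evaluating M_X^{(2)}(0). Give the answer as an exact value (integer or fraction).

E[X^2] = M′′(0) = 8/25

M_X(t) = 5/(2*(5/2 - t))
M′(t) = 10/(4*t^2 - 20*t + 25)
M′′(t) = -40/(8*t^3 - 60*t^2 + 150*t - 125)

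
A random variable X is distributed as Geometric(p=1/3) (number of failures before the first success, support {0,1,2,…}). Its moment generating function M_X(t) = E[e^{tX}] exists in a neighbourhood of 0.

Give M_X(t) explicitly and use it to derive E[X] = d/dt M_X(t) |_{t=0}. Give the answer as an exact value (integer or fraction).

E[X] = M^(1)(0) = 2

M_X(t) = 1/(3*(1 - 2*e^(t)/3))
M^(1)(t) = 2*e^(t)/(4*e^(2*t) - 12*e^(t) + 9)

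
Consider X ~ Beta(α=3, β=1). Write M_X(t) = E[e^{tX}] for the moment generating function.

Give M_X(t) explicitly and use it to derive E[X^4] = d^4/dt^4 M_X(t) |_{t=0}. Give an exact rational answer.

E[X^4] = M′′′′(0) = 3/7

M_X(t) = ₁F₁(3; 4; t)
M′(t) = 3*₁F₁(4; 5; t)/4
M′′(t) = 3*₁F₁(5; 6; t)/5
M′′′(t) = ₁F₁(6; 7; t)/2
M′′′′(t) = 3*₁F₁(7; 8; t)/7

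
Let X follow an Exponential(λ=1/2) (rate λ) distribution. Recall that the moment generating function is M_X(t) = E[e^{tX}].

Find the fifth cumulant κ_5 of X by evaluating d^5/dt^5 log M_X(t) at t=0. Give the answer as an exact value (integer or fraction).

M_X(t) = 1/(2*(1/2 - t))
K_X(t) = log M_X(t) = -log(1/2 - t) - log(2)
K^(5)(t) = -768/(32*t^5 - 80*t^4 + 80*t^3 - 40*t^2 + 10*t - 1)

κ_5 = K^(5)(0) = 768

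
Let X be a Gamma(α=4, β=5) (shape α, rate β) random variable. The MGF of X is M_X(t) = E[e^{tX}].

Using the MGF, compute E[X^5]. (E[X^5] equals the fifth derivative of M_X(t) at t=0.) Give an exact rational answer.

E[X^5] = M^(5)(0) = 1344/625

M_X(t) = 625/(5 - t)^4
M^(5)(t) = -4200000/(t^9 - 45*t^8 + 900*t^7 - 10500*t^6 + 78750*t^5 - 393750*t^4 + 1312500*t^3 - 2812500*t^2 + 3515625*t - 1953125)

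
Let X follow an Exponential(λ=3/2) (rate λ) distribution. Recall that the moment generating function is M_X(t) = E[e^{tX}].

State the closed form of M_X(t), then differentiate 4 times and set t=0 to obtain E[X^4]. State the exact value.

M_X(t) = 3/(2*(3/2 - t))
M^(4)(t) = -1152/(32*t^5 - 240*t^4 + 720*t^3 - 1080*t^2 + 810*t - 243)

E[X^4] = M^(4)(0) = 128/27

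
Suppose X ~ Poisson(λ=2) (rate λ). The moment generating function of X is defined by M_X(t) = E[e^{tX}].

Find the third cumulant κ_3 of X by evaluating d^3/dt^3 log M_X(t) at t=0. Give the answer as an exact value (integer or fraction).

M_X(t) = e^(2*e^(t) - 2)
K_X(t) = log M_X(t) = 2*e^(t) - 2
K^(3)(t) = 2*e^(t)

κ_3 = K^(3)(0) = 2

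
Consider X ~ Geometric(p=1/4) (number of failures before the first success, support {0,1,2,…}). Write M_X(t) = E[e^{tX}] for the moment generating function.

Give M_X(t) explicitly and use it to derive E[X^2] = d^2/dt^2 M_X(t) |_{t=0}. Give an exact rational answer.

E[X^2] = d^2M/dt^2 |_{t=0} = 21

M_X(t) = 1/(4*(1 - 3*e^(t)/4))
dM/dt = 3*e^(t)/(9*e^(2*t) - 24*e^(t) + 16)
d^2M/dt^2 = (-9*e^(2*t) - 12*e^(t))/(27*e^(3*t) - 108*e^(2*t) + 144*e^(t) - 64)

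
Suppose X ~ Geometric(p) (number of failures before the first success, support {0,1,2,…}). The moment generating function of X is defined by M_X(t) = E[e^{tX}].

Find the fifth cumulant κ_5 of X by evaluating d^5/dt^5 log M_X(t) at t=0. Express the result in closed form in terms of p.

κ_5 = d^5K/dt^5 |_{t=0} = (p^4 - 15*p^3 + 50*p^2 - 60*p + 24)/p^5

M_X(t) = p/(-(1 - p)*e^(t) + 1)
K_X(t) = log M_X(t) = log(p) - log(-(1 - p)*e^(t) + 1)
dK/dt = (-p*e^(t) + e^(t))/(p*e^(t) - e^(t) + 1)
d^2K/dt^2 = (-p*e^(t) + e^(t))/(p^2*e^(2*t) - 2*p*e^(2*t) + 2*p*e^(t) + e^(2*t) - 2*e^(t) + 1)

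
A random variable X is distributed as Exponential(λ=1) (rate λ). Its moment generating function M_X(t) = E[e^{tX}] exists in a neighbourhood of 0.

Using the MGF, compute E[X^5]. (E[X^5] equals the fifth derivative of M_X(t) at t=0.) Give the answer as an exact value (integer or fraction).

E[X^5] = M′′′′′(0) = 120

M_X(t) = 1/(1 - t)
M′(t) = 1/(t^2 - 2*t + 1)
M′′(t) = -2/(t^3 - 3*t^2 + 3*t - 1)
M′′′(t) = 6/(t^4 - 4*t^3 + 6*t^2 - 4*t + 1)
M′′′′(t) = -24/(t^5 - 5*t^4 + 10*t^3 - 10*t^2 + 5*t - 1)
M′′′′′(t) = 120/(t^6 - 6*t^5 + 15*t^4 - 20*t^3 + 15*t^2 - 6*t + 1)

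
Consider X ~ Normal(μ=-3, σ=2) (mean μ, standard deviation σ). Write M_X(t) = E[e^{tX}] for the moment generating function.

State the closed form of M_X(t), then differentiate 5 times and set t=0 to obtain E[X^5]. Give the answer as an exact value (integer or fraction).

E[X^5] = M′′′′′(0) = -2043

M_X(t) = e^(2*t^2 - 3*t)
M′(t) = 4*t*e^(-3*t)*e^(2*t^2) - 3*e^(-3*t)*e^(2*t^2)
M′′(t) = (16*t^2*e^(2*t^2) - 24*t*e^(2*t^2) + 13*e^(2*t^2))*e^(-3*t)
M′′′(t) = (64*t^3*e^(2*t^2) - 144*t^2*e^(2*t^2) + 156*t*e^(2*t^2) - 63*e^(2*t^2))*e^(-3*t)
M′′′′(t) = (256*t^4*e^(2*t^2) - 768*t^3*e^(2*t^2) + 1248*t^2*e^(2*t^2) - 1008*t*e^(2*t^2) + 345*e^(2*t^2))*e^(-3*t)
M′′′′′(t) = (1024*t^5*e^(2*t^2) - 3840*t^4*e^(2*t^2) + 8320*t^3*e^(2*t^2) - 10080*t^2*e^(2*t^2) + 6900*t*e^(2*t^2) - 2043*e^(2*t^2))*e^(-3*t)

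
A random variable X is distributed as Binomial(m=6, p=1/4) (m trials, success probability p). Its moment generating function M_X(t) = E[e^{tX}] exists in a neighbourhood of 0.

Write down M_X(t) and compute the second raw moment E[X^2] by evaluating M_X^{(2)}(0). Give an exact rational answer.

M_X(t) = (e^(t)/4 + 3/4)^6
M′(t) = 3*e^(6*t)/2048 + 45*e^(5*t)/2048 + 135*e^(4*t)/1024 + 405*e^(3*t)/1024 + 1215*e^(2*t)/2048 + 729*e^(t)/2048
M′′(t) = 9*e^(6*t)/1024 + 225*e^(5*t)/2048 + 135*e^(4*t)/256 + 1215*e^(3*t)/1024 + 1215*e^(2*t)/1024 + 729*e^(t)/2048

E[X^2] = M′′(0) = 27/8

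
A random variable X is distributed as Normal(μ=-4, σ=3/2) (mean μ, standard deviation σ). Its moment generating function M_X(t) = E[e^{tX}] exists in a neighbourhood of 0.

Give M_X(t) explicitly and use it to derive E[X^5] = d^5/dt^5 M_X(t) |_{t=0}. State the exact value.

E[X^5] = M^(5)(0) = -11071/4

M_X(t) = e^(9*t^2/8 - 4*t)
M^(5)(t) = (59049*t^5*e^(9*t^2/8) - 524880*t^4*e^(9*t^2/8) + 2128680*t^3*e^(9*t^2/8) - 4717440*t^2*e^(9*t^2/8) + 5612400*t*e^(9*t^2/8) - 2834176*e^(9*t^2/8))*e^(-4*t)/1024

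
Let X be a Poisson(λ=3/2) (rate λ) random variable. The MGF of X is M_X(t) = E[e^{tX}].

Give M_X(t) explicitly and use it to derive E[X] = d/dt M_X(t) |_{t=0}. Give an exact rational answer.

M_X(t) = e^(3*e^(t)/2 - 3/2)
D[M](t) = 3*e^(-3/2)*e^(t)*e^(3*e^(t)/2)/2

E[X] = D[M](0) = 3/2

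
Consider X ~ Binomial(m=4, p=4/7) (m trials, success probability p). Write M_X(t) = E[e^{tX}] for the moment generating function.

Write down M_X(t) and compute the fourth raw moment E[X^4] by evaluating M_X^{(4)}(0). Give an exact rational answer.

E[X^4] = M′′′′(0) = 142000/2401

M_X(t) = (4*e^(t)/7 + 3/7)^4
M′(t) = 1024*e^(4*t)/2401 + 2304*e^(3*t)/2401 + 1728*e^(2*t)/2401 + 432*e^(t)/2401
M′′(t) = 4096*e^(4*t)/2401 + 6912*e^(3*t)/2401 + 3456*e^(2*t)/2401 + 432*e^(t)/2401
M′′′(t) = 16384*e^(4*t)/2401 + 20736*e^(3*t)/2401 + 6912*e^(2*t)/2401 + 432*e^(t)/2401
M′′′′(t) = 65536*e^(4*t)/2401 + 62208*e^(3*t)/2401 + 13824*e^(2*t)/2401 + 432*e^(t)/2401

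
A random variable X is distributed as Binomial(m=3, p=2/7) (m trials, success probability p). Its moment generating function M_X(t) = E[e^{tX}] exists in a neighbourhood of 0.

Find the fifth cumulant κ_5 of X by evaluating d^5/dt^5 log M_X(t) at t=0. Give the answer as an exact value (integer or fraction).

κ_5 = K′′′′′(0) = -6390/16807

M_X(t) = (2*e^(t)/7 + 5/7)^3
K_X(t) = log M_X(t) = 3*log(2*e^(t)/7 + 5/7)
K′(t) = 6*e^(t)/(2*e^(t) + 5)
K′′(t) = 30*e^(t)/(4*e^(2*t) + 20*e^(t) + 25)
K′′′(t) = (-60*e^(2*t) + 150*e^(t))/(8*e^(3*t) + 60*e^(2*t) + 150*e^(t) + 125)
K′′′′(t) = (120*e^(3*t) - 1200*e^(2*t) + 750*e^(t))/(16*e^(4*t) + 160*e^(3*t) + 600*e^(2*t) + 1000*e^(t) + 625)
K′′′′′(t) = (-240*e^(4*t) + 6600*e^(3*t) - 16500*e^(2*t) + 3750*e^(t))/(32*e^(5*t) + 400*e^(4*t) + 2000*e^(3*t) + 5000*e^(2*t) + 6250*e^(t) + 3125)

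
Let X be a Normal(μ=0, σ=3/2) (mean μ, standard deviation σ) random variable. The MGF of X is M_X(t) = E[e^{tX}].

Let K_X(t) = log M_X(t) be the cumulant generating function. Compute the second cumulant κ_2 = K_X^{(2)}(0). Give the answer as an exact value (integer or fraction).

M_X(t) = e^(9*t^2/8)
K_X(t) = log M_X(t) = 9*t^2/8
K′(t) = 9*t/4
K′′(t) = 9/4

κ_2 = K′′(0) = 9/4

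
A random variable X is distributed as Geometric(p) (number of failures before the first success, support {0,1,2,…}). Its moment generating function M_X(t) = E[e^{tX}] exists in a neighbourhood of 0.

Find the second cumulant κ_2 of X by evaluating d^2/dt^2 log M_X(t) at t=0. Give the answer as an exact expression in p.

M_X(t) = p/(-(1 - p)*e^(t) + 1)
K_X(t) = log M_X(t) = log(p) - log(-(1 - p)*e^(t) + 1)
K′(t) = (-p*e^(t) + e^(t))/(p*e^(t) - e^(t) + 1)
K′′(t) = (-p*e^(t) + e^(t))/(p^2*e^(2*t) - 2*p*e^(2*t) + 2*p*e^(t) + e^(2*t) - 2*e^(t) + 1)

κ_2 = K′′(0) = (1 - p)/p^2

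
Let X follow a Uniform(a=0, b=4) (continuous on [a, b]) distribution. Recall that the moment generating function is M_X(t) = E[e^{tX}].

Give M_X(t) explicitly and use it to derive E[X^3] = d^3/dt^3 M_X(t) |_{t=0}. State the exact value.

E[X^3] = M′′′(0) = 16

M_X(t) = (e^(4*t) - 1)/(4*t)
M′(t) = (4*t*e^(4*t) - e^(4*t) + 1)/(4*t^2)
M′′(t) = (8*t^2*e^(4*t) - 4*t*e^(4*t) + e^(4*t) - 1)/(2*t^3)
M′′′(t) = (32*t^3*e^(4*t) - 24*t^2*e^(4*t) + 12*t*e^(4*t) - 3*e^(4*t) + 3)/(2*t^4)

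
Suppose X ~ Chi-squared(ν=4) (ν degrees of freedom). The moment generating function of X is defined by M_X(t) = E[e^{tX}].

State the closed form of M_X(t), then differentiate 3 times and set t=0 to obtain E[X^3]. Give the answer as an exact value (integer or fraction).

E[X^3] = M^(3)(0) = 192

M_X(t) = (1 - 2*t)^(-2)
M^(3)(t) = -192/(32*t^5 - 80*t^4 + 80*t^3 - 40*t^2 + 10*t - 1)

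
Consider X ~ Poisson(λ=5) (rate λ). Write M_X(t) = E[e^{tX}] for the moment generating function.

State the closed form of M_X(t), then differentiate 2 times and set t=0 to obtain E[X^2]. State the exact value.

E[X^2] = M′′(0) = 30

M_X(t) = e^(5*e^(t) - 5)
M′(t) = 5*e^(-5)*e^(t)*e^(5*e^(t))
M′′(t) = (25*e^(2*t)*e^(5*e^(t)) + 5*e^(t)*e^(5*e^(t)))*e^(-5)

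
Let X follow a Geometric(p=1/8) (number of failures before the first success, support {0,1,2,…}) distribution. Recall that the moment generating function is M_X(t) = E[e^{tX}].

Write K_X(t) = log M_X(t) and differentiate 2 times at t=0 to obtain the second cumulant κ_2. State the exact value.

κ_2 = d^2K/dt^2 |_{t=0} = 56

M_X(t) = 1/(8*(1 - 7*e^(t)/8))
K_X(t) = log M_X(t) = -log(1 - 7*e^(t)/8) - 3*log(2)
dK/dt = -7*e^(t)/(7*e^(t) - 8)
d^2K/dt^2 = 56*e^(t)/(49*e^(2*t) - 112*e^(t) + 64)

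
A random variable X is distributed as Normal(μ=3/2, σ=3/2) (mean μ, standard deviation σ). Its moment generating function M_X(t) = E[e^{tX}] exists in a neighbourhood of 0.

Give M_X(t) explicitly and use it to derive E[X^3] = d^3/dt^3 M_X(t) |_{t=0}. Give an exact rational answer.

E[X^3] = d^3M/dt^3 |_{t=0} = 27/2

M_X(t) = e^(9*t^2/8 + 3*t/2)
dM/dt = 9*t*e^(3*t/2)*e^(9*t^2/8)/4 + 3*e^(3*t/2)*e^(9*t^2/8)/2
d^2M/dt^2 = 81*t^2*e^(3*t/2)*e^(9*t^2/8)/16 + 27*t*e^(3*t/2)*e^(9*t^2/8)/4 + 9*e^(3*t/2)*e^(9*t^2/8)/2
d^3M/dt^3 = 729*t^3*e^(3*t/2)*e^(9*t^2/8)/64 + 729*t^2*e^(3*t/2)*e^(9*t^2/8)/32 + 243*t*e^(3*t/2)*e^(9*t^2/8)/8 + 27*e^(3*t/2)*e^(9*t^2/8)/2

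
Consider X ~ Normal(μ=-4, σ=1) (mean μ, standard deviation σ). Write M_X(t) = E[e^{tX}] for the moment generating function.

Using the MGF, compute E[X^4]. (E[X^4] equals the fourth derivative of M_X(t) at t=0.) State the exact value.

E[X^4] = M^(4)(0) = 355

M_X(t) = e^(t^2/2 - 4*t)
M^(4)(t) = (t^4*e^(t^2/2) - 16*t^3*e^(t^2/2) + 102*t^2*e^(t^2/2) - 304*t*e^(t^2/2) + 355*e^(t^2/2))*e^(-4*t)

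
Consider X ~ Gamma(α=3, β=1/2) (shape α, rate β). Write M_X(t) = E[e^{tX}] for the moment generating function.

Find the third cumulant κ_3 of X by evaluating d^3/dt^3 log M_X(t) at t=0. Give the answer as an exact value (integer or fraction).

M_X(t) = 1/(8*(1/2 - t)^3)
K_X(t) = log M_X(t) = -3*log(1/2 - t) - 3*log(2)
dK/dt = -6/(2*t - 1)
d^2K/dt^2 = 12/(4*t^2 - 4*t + 1)
d^3K/dt^3 = -48/(8*t^3 - 12*t^2 + 6*t - 1)

κ_3 = d^3K/dt^3 |_{t=0} = 48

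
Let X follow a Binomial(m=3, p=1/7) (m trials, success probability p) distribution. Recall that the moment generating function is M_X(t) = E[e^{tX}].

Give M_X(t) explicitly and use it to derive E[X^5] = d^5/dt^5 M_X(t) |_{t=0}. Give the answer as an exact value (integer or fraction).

E[X^5] = D^5[M](0) = 927/343

M_X(t) = (e^(t)/7 + 6/7)^3
D^5[M](t) = 243*e^(3*t)/343 + 576*e^(2*t)/343 + 108*e^(t)/343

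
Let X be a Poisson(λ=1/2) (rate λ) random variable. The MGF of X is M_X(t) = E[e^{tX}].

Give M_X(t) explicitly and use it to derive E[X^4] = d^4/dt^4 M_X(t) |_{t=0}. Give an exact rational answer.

E[X^4] = D^4[M](0) = 49/16

M_X(t) = e^(e^(t)/2 - 1/2)
D^4[M](t) = (e^(4*t)*e^(e^(t)/2) + 12*e^(3*t)*e^(e^(t)/2) + 28*e^(2*t)*e^(e^(t)/2) + 8*e^(t)*e^(e^(t)/2))*e^(-1/2)/16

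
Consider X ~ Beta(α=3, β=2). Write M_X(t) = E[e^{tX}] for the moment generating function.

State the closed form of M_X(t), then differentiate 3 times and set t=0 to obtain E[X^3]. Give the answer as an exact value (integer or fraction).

E[X^3] = M′′′(0) = 2/7

M_X(t) = ₁F₁(3; 5; t)
M′(t) = 3*₁F₁(4; 6; t)/5
M′′(t) = 2*₁F₁(5; 7; t)/5
M′′′(t) = 2*₁F₁(6; 8; t)/7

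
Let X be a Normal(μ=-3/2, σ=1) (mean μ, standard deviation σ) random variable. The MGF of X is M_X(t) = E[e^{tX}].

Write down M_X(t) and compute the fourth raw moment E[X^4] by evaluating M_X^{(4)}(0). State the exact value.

E[X^4] = M′′′′(0) = 345/16

M_X(t) = e^(t^2/2 - 3*t/2)
M′(t) = t*e^(-3*t/2)*e^(t^2/2) - 3*e^(-3*t/2)*e^(t^2/2)/2
M′′(t) = (4*t^2*e^(t^2/2) - 12*t*e^(t^2/2) + 13*e^(t^2/2))*e^(-3*t/2)/4
M′′′(t) = (8*t^3*e^(t^2/2) - 36*t^2*e^(t^2/2) + 78*t*e^(t^2/2) - 63*e^(t^2/2))*e^(-3*t/2)/8
M′′′′(t) = (16*t^4*e^(t^2/2) - 96*t^3*e^(t^2/2) + 312*t^2*e^(t^2/2) - 504*t*e^(t^2/2) + 345*e^(t^2/2))*e^(-3*t/2)/16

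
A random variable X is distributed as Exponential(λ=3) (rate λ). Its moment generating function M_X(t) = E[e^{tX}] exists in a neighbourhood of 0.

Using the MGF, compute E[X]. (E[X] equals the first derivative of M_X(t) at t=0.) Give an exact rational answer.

E[X] = M′(0) = 1/3

M_X(t) = 3/(3 - t)
M′(t) = 3/(t^2 - 6*t + 9)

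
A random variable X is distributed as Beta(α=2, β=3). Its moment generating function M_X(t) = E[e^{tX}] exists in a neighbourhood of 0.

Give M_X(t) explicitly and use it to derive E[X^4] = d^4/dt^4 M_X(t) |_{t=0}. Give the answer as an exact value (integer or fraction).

M_X(t) = ₁F₁(2; 5; t)
D^4[M](t) = ₁F₁(6; 9; t)/14

E[X^4] = D^4[M](0) = 1/14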